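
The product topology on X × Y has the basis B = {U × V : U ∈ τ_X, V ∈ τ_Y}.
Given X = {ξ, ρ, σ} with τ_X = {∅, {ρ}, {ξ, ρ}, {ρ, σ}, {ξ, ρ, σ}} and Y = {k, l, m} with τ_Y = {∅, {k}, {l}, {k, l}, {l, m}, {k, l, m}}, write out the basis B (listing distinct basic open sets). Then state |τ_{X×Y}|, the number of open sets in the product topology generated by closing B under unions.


Basis B = {∅ × ∅, {ρ} × {k}, {ρ} × {l}, {ξ, ρ} × {k}, {ξ, ρ} × {l}, {ρ} × {k, l}, {ρ, σ} × {k}, {ρ} × {l, m}, {ρ, σ} × {l}, {ξ, ρ, σ} × {k}, {ξ, ρ, σ} × {l}, {ρ} × {k, l, m}, {ξ, ρ} × {k, l}, {ξ, ρ} × {l, m}, {ρ, σ} × {k, l}, {ρ, σ} × {l, m}, {ξ, ρ} × {k, l, m}, {ξ, ρ, σ} × {k, l}, {ξ, ρ, σ} × {l, m}, {ρ, σ} × {k, l, m}, {ξ, ρ, σ} × {k, l, m}}; |τ_{X×Y}| = 70.

Enumerate products U × V with U ∈ τ_X, V ∈ τ_Y (deduplicated):
  ∅ × ∅ = {} (∅)
  {ρ} × {k} = {(ρ,k)}
  {ρ} × {l} = {(ρ,l)}
  {ξ, ρ} × {k} = {(ξ,k), (ρ,k)}
  {ξ, ρ} × {l} = {(ξ,l), (ρ,l)}
  {ρ} × {k, l} = {(ρ,k), (ρ,l)}
  {ρ, σ} × {k} = {(ρ,k), (σ,k)}
  {ρ} × {l, m} = {(ρ,l), (ρ,m)}
  {ρ, σ} × {l} = {(ρ,l), (σ,l)}
  {ξ, ρ, σ} × {k} = {(ξ,k), (ρ,k), (σ,k)}
  {ξ, ρ, σ} × {l} = {(ξ,l), (ρ,l), (σ,l)}
  {ρ} × {k, l, m} = {(ρ,k), (ρ,l), (ρ,m)}
  {ξ, ρ} × {k, l} = {(ξ,k), (ξ,l), (ρ,k), (ρ,l)}
  {ξ, ρ} × {l, m} = {(ξ,l), (ξ,m), (ρ,l), (ρ,m)}
  {ρ, σ} × {k, l} = {(ρ,k), (ρ,l), (σ,k), (σ,l)}
  {ρ, σ} × {l, m} = {(ρ,l), (ρ,m), (σ,l), (σ,m)}
  {ξ, ρ} × {k, l, m} = {(ξ,k), (ξ,l), (ξ,m), (ρ,k), (ρ,l), (ρ,m)}
  {ξ, ρ, σ} × {k, l} = {(ξ,k), (ξ,l), (ρ,k), (ρ,l), (σ,k), (σ,l)}
  {ξ, ρ, σ} × {l, m} = {(ξ,l), (ξ,m), (ρ,l), (ρ,m), (σ,l), (σ,m)}
  {ρ, σ} × {k, l, m} = {(ρ,k), (ρ,l), (ρ,m), (σ,k), (σ,l), (σ,m)}
  {ξ, ρ, σ} × {k, l, m} = {(ξ,k), (ξ,l), (ξ,m), (ρ,k), (ρ,l), (ρ,m), (σ,k), (σ,l), (σ,m)}
These 21 distinct sets form the basis B.
Close under arbitrary unions to get τ_{X×Y}; counting gives |τ_{X×Y}| = 70.


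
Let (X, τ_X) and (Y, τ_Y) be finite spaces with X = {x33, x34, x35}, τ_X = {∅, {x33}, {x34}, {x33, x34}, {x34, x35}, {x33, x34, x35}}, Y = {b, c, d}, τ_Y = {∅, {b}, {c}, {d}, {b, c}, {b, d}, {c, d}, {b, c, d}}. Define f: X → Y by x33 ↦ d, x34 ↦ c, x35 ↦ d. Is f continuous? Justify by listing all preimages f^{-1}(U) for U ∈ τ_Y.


f is NOT continuous.

Compute f^{-1}(U) for each U ∈ τ_Y:
  U = ∅: f^{-1}(U) = ∅ ∈ τ_X ✓.
  U = {b}: f^{-1}(U) = ∅ ∈ τ_X ✓.
  U = {c}: f^{-1}(U) = {x34} ∈ τ_X ✓.
  U = {d}: f^{-1}(U) = {x33, x35} ∉ τ_X ✗.
  U = {b, c}: f^{-1}(U) = {x34} ∈ τ_X ✓.
  U = {b, d}: f^{-1}(U) = {x33, x35} ∉ τ_X ✗.
  U = {c, d}: f^{-1}(U) = {x33, x34, x35} ∈ τ_X ✓.
  U = {b, c, d}: f^{-1}(U) = {x33, x34, x35} ∈ τ_X ✓.
Found U = {d} with f^{-1}(U) = {x33, x35} not in τ_X. Therefore f is NOT continuous.


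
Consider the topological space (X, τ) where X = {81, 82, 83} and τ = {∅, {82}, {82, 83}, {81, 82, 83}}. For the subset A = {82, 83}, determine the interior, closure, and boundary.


int(A) = {82, 83}, cl(A) = {81, 82, 83}, ∂A = {81}.

Closed sets in (X, τ) are complements of opens:
  closed(X, τ) = {∅, {81}, {81, 83}, {81, 82, 83}}.
int(A) = ⋃ {U ∈ τ : U ⊆ A}. Opens contained in A: ∅, {82}, {82, 83}.
Taking the union of these: int(A) = {82, 83}.
cl(A) = ⋂ {C closed : A ⊆ C}. Closed sets containing A: {81, 82, 83}.
Intersecting these: cl(A) = {81, 82, 83}.
∂A = cl(A) ∖ int(A) = {81, 82, 83} ∖ {82, 83} = {81}.


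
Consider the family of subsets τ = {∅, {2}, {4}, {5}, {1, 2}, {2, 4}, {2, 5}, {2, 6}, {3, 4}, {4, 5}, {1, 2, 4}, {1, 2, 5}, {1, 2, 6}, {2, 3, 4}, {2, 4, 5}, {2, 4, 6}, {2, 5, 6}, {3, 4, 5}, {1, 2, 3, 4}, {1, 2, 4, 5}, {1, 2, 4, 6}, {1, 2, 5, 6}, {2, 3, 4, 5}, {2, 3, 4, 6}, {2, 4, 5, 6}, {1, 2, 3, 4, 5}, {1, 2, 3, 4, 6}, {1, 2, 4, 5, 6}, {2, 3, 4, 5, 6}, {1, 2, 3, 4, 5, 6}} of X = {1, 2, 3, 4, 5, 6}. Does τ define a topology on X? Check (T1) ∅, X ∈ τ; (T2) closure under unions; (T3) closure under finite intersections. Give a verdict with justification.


τ IS a topology on X.

Axiom (T1): ∅ ∈ τ? Yes; X ∈ τ? Yes.
Axiom (T2/T3): check pairwise unions and intersections of members of τ.
All pairwise intersections and unions checked — each lies in τ. Therefore τ satisfies (T1), (T2), (T3): it IS a topology on X.


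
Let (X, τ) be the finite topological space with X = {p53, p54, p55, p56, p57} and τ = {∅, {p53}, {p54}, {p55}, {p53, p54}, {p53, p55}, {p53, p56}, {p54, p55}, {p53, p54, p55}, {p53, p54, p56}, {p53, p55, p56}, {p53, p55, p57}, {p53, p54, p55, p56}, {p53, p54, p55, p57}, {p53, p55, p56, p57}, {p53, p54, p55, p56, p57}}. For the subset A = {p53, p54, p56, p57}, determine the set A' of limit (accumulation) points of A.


A' = {p56, p57}

For each x ∈ X, list the open sets U ∈ τ with x ∈ U, then check whether U ∩ (A ∖ {x}) ≠ ∅ for every such U.
  x = p53: open {p53} ∋ x has {p53} ∩ (A ∖ {p53}) = ∅, so x is NOT a limit point.
  x = p54: open {p54} ∋ x has {p54} ∩ (A ∖ {p54}) = ∅, so x is NOT a limit point.
  x = p55: open {p55} ∋ x has {p55} ∩ (A ∖ {p55}) = ∅, so x is NOT a limit point.
  x = p56: opens ∋ x are {p53, p56}, {p53, p54, p56}, {p53, p55, p56}, {p53, p54, p55, p56}, {p53, p55, p56, p57}, {p53, p54, p55, p56, p57}; each meets A ∖ {p56}, so x IS a limit point.
  x = p57: opens ∋ x are {p53, p55, p57}, {p53, p54, p55, p57}, {p53, p55, p56, p57}, {p53, p54, p55, p56, p57}; each meets A ∖ {p57}, so x IS a limit point.
Collecting: A' = {p56, p57}.


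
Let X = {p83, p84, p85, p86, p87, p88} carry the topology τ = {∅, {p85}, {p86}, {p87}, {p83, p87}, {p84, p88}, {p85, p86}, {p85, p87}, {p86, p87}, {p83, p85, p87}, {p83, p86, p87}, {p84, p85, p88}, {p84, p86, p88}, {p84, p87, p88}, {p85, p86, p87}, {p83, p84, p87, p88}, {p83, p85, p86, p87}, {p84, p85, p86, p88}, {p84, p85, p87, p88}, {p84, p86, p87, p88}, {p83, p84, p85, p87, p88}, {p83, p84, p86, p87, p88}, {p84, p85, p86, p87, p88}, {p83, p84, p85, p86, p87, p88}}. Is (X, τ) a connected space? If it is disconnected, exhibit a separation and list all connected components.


(X, τ) is disconnected; components = [{p85}, {p86}, {p83, p87}, {p84, p88}].

Find clopen sets (U ∈ τ with X ∖ U ∈ τ):
  U = ∅, X ∖ U = {p83, p84, p85, p86, p87, p88} — both open, so U is clopen.
  U = {p85}, X ∖ U = {p83, p84, p86, p87, p88} — both open, so U is clopen.
  U = {p86}, X ∖ U = {p83, p84, p85, p87, p88} — both open, so U is clopen.
  U = {p83, p87}, X ∖ U = {p84, p85, p86, p88} — both open, so U is clopen.
  U = {p84, p88}, X ∖ U = {p83, p85, p86, p87} — both open, so U is clopen.
  U = {p85, p86}, X ∖ U = {p83, p84, p87, p88} — both open, so U is clopen.
  U = {p83, p85, p87}, X ∖ U = {p84, p86, p88} — both open, so U is clopen.
  U = {p83, p86, p87}, X ∖ U = {p84, p85, p88} — both open, so U is clopen.
  U = {p84, p85, p88}, X ∖ U = {p83, p86, p87} — both open, so U is clopen.
  U = {p84, p86, p88}, X ∖ U = {p83, p85, p87} — both open, so U is clopen.
  U = {p83, p84, p87, p88}, X ∖ U = {p85, p86} — both open, so U is clopen.
  U = {p83, p85, p86, p87}, X ∖ U = {p84, p88} — both open, so U is clopen.
  U = {p84, p85, p86, p88}, X ∖ U = {p83, p87} — both open, so U is clopen.
  U = {p83, p84, p85, p87, p88}, X ∖ U = {p86} — both open, so U is clopen.
  U = {p83, p84, p86, p87, p88}, X ∖ U = {p85} — both open, so U is clopen.
  U = {p83, p84, p85, p86, p87, p88}, X ∖ U = ∅ — both open, so U is clopen.
Nontrivial clopen(s) exist: e.g. {p83, p87}. So (X, τ) is disconnected.
Compute connected components by grouping points that agree on all clopens:
  component: {p85}
  component: {p86}
  component: {p83, p87}
  component: {p84, p88}


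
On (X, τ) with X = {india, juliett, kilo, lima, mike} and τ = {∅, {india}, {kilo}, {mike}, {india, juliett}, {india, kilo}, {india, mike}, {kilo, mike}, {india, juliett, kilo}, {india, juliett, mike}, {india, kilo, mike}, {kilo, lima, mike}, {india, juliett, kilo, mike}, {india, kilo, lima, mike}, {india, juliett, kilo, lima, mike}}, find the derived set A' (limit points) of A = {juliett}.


A' = ∅

For each x ∈ X, list the open sets U ∈ τ with x ∈ U, then check whether U ∩ (A ∖ {x}) ≠ ∅ for every such U.
  x = india: open {india} ∋ x has {india} ∩ (A ∖ {india}) = ∅, so x is NOT a limit point.
  x = juliett: open {india, juliett} ∋ x has {india, juliett} ∩ (A ∖ {juliett}) = ∅, so x is NOT a limit point.
  x = kilo: open {kilo} ∋ x has {kilo} ∩ (A ∖ {kilo}) = ∅, so x is NOT a limit point.
  x = lima: open {kilo, lima, mike} ∋ x has {kilo, lima, mike} ∩ (A ∖ {lima}) = ∅, so x is NOT a limit point.
  x = mike: open {mike} ∋ x has {mike} ∩ (A ∖ {mike}) = ∅, so x is NOT a limit point.
Collecting: A' = ∅.


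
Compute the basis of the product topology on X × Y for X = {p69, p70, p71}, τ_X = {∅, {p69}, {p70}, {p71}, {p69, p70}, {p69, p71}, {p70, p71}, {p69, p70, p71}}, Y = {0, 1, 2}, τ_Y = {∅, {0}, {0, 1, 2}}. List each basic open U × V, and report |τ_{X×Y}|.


Basis B = {∅ × ∅, {p69} × {0}, {p70} × {0}, {p71} × {0}, {p69, p70} × {0}, {p69, p71} × {0}, {p70, p71} × {0}, {p69} × {0, 1, 2}, {p69, p70, p71} × {0}, {p70} × {0, 1, 2}, {p71} × {0, 1, 2}, {p69, p70} × {0, 1, 2}, {p69, p71} × {0, 1, 2}, {p70, p71} × {0, 1, 2}, {p69, p70, p71} × {0, 1, 2}}; |τ_{X×Y}| = 27.

Enumerate products U × V with U ∈ τ_X, V ∈ τ_Y (deduplicated):
  ∅ × ∅ = {} (∅)
  {p69} × {0} = {(p69,0)}
  {p70} × {0} = {(p70,0)}
  {p71} × {0} = {(p71,0)}
  {p69, p70} × {0} = {(p69,0), (p70,0)}
  {p69, p71} × {0} = {(p69,0), (p71,0)}
  {p70, p71} × {0} = {(p70,0), (p71,0)}
  {p69} × {0, 1, 2} = {(p69,0), (p69,1), (p69,2)}
  {p69, p70, p71} × {0} = {(p69,0), (p70,0), (p71,0)}
  {p70} × {0, 1, 2} = {(p70,0), (p70,1), (p70,2)}
  {p71} × {0, 1, 2} = {(p71,0), (p71,1), (p71,2)}
  {p69, p70} × {0, 1, 2} = {(p69,0), (p69,1), (p69,2), (p70,0), (p70,1), (p70,2)}
  {p69, p71} × {0, 1, 2} = {(p69,0), (p69,1), (p69,2), (p71,0), (p71,1), (p71,2)}
  {p70, p71} × {0, 1, 2} = {(p70,0), (p70,1), (p70,2), (p71,0), (p71,1), (p71,2)}
  {p69, p70, p71} × {0, 1, 2} = {(p69,0), (p69,1), (p69,2), (p70,0), (p70,1), (p70,2), (p71,0), (p71,1), (p71,2)}
These 15 distinct sets form the basis B.
Close under arbitrary unions to get τ_{X×Y}; counting gives |τ_{X×Y}| = 27.


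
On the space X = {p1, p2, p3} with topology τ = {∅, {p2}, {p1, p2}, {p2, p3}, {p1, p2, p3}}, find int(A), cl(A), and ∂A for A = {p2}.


int(A) = {p2}, cl(A) = {p1, p2, p3}, ∂A = {p1, p3}.

Closed sets in (X, τ) are complements of opens:
  closed(X, τ) = {∅, {p1}, {p3}, {p1, p3}, {p1, p2, p3}}.
int(A) = ⋃ {U ∈ τ : U ⊆ A}. Opens contained in A: ∅, {p2}.
Taking the union of these: int(A) = {p2}.
cl(A) = ⋂ {C closed : A ⊆ C}. Closed sets containing A: {p1, p2, p3}.
Intersecting these: cl(A) = {p1, p2, p3}.
∂A = cl(A) ∖ int(A) = {p1, p2, p3} ∖ {p2} = {p1, p3}.


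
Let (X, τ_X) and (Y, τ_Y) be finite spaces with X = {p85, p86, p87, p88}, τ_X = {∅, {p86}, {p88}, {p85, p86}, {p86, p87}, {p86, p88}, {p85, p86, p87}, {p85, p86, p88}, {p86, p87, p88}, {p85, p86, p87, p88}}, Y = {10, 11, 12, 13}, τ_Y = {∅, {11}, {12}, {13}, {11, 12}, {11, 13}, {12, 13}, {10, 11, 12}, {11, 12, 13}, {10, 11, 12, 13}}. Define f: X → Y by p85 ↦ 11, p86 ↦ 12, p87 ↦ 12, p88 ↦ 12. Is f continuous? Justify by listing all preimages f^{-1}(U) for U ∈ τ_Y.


f is NOT continuous.

Compute f^{-1}(U) for each U ∈ τ_Y:
  U = ∅: f^{-1}(U) = ∅ ∈ τ_X ✓.
  U = {11}: f^{-1}(U) = {p85} ∉ τ_X ✗.
  U = {12}: f^{-1}(U) = {p86, p87, p88} ∈ τ_X ✓.
  U = {13}: f^{-1}(U) = ∅ ∈ τ_X ✓.
  U = {11, 12}: f^{-1}(U) = {p85, p86, p87, p88} ∈ τ_X ✓.
  U = {11, 13}: f^{-1}(U) = {p85} ∉ τ_X ✗.
  U = {12, 13}: f^{-1}(U) = {p86, p87, p88} ∈ τ_X ✓.
  U = {10, 11, 12}: f^{-1}(U) = {p85, p86, p87, p88} ∈ τ_X ✓.
  U = {11, 12, 13}: f^{-1}(U) = {p85, p86, p87, p88} ∈ τ_X ✓.
  U = {10, 11, 12, 13}: f^{-1}(U) = {p85, p86, p87, p88} ∈ τ_X ✓.
Found U = {11} with f^{-1}(U) = {p85} not in τ_X. Therefore f is NOT continuous.


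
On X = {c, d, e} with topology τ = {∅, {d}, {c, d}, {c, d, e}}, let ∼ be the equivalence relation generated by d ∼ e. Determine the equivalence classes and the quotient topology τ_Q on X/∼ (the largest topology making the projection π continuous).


X/∼ = {[c], [d=e]}; |τ_Q| = 2.

Equivalence classes: [c], [d=e].
Quotient map π: X → X/∼ sends c ↦ [c], d ↦ [d=e], e ↦ [d=e].
For each subset V ⊆ X/∼, compute π^{-1}(V) ⊆ X and check whether π^{-1}(V) ∈ τ. V is open in τ_Q iff π^{-1}(V) ∈ τ.
  V = {}: π^{-1}(V) = ∅ ∈ τ ✓.
  V = {[c]}: π^{-1}(V) = {c} ∉ τ ✗.
  V = {[d=e]}: π^{-1}(V) = {d, e} ∉ τ ✗.
  V = {[c], [d=e]}: π^{-1}(V) = {c, d, e} ∈ τ ✓.
Open sets in the quotient: τ_Q = {{}, {[c], [d=e]}} (2 elements).


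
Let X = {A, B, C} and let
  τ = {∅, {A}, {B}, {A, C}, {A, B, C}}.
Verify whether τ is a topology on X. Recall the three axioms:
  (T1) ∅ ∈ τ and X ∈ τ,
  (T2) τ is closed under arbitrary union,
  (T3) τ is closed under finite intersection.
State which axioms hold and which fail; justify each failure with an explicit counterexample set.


τ is NOT a topology on X.

Axiom (T1): ∅ ∈ τ? Yes; X ∈ τ? Yes.
Axiom (T2/T3): check pairwise unions and intersections of members of τ.
Counterexample for (T2): {A} ∪ {B} = {A, B} ∉ τ. Therefore τ is NOT a topology.


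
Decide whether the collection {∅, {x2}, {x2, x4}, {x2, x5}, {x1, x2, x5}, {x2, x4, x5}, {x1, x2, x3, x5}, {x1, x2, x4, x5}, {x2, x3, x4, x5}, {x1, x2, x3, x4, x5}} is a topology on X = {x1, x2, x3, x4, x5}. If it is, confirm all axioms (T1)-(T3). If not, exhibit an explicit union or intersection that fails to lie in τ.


τ is NOT a topology on X.

Axiom (T1): ∅ ∈ τ? Yes; X ∈ τ? Yes.
Axiom (T2/T3): check pairwise unions and intersections of members of τ.
Counterexample for (T3): {x1, x2, x3, x5} ∩ {x2, x3, x4, x5} = {x2, x3, x5} ∉ τ. Therefore τ is NOT a topology.


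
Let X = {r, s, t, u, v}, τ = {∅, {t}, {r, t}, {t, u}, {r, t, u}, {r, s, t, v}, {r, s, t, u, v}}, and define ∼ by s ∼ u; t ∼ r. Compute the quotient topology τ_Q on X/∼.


X/∼ = {[r=t], [s=u], [v]}; |τ_Q| = 3.

Equivalence classes: [r=t], [s=u], [v].
Quotient map π: X → X/∼ sends r ↦ [r=t], s ↦ [s=u], t ↦ [r=t], u ↦ [s=u], v ↦ [v].
For each subset V ⊆ X/∼, compute π^{-1}(V) ⊆ X and check whether π^{-1}(V) ∈ τ. V is open in τ_Q iff π^{-1}(V) ∈ τ.
  V = {}: π^{-1}(V) = ∅ ∈ τ ✓.
  V = {[r=t]}: π^{-1}(V) = {r, t} ∈ τ ✓.
  V = {[s=u]}: π^{-1}(V) = {s, u} ∉ τ ✗.
  V = {[r=t], [s=u]}: π^{-1}(V) = {r, s, t, u} ∉ τ ✗.
  V = {[v]}: π^{-1}(V) = {v} ∉ τ ✗.
  V = {[r=t], [v]}: π^{-1}(V) = {r, t, v} ∉ τ ✗.
  V = {[s=u], [v]}: π^{-1}(V) = {s, u, v} ∉ τ ✗.
  V = {[r=t], [s=u], [v]}: π^{-1}(V) = {r, s, t, u, v} ∈ τ ✓.
Open sets in the quotient: τ_Q = {{}, {[r=t]}, {[r=t], [s=u], [v]}} (3 elements).


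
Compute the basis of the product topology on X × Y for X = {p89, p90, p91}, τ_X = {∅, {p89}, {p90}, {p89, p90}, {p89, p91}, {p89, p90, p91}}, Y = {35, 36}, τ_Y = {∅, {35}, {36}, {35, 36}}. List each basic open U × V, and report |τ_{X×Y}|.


Basis B = {∅ × ∅, {p89} × {35}, {p89} × {36}, {p90} × {35}, {p90} × {36}, {p89} × {35, 36}, {p89, p90} × {35}, {p89, p91} × {35}, {p89, p90} × {36}, {p89, p91} × {36}, {p90} × {35, 36}, {p89, p90, p91} × {35}, {p89, p90, p91} × {36}, {p89, p90} × {35, 36}, {p89, p91} × {35, 36}, {p89, p90, p91} × {35, 36}}; |τ_{X×Y}| = 36.

Enumerate products U × V with U ∈ τ_X, V ∈ τ_Y (deduplicated):
  ∅ × ∅ = {} (∅)
  {p89} × {35} = {(p89,35)}
  {p89} × {36} = {(p89,36)}
  {p90} × {35} = {(p90,35)}
  {p90} × {36} = {(p90,36)}
  {p89} × {35, 36} = {(p89,35), (p89,36)}
  {p89, p90} × {35} = {(p89,35), (p90,35)}
  {p89, p91} × {35} = {(p89,35), (p91,35)}
  {p89, p90} × {36} = {(p89,36), (p90,36)}
  {p89, p91} × {36} = {(p89,36), (p91,36)}
  {p90} × {35, 36} = {(p90,35), (p90,36)}
  {p89, p90, p91} × {35} = {(p89,35), (p90,35), (p91,35)}
  {p89, p90, p91} × {36} = {(p89,36), (p90,36), (p91,36)}
  {p89, p90} × {35, 36} = {(p89,35), (p89,36), (p90,35), (p90,36)}
  {p89, p91} × {35, 36} = {(p89,35), (p89,36), (p91,35), (p91,36)}
  {p89, p90, p91} × {35, 36} = {(p89,35), (p89,36), (p90,35), (p90,36), (p91,35), (p91,36)}
These 16 distinct sets form the basis B.
Close under arbitrary unions to get τ_{X×Y}; counting gives |τ_{X×Y}| = 36.


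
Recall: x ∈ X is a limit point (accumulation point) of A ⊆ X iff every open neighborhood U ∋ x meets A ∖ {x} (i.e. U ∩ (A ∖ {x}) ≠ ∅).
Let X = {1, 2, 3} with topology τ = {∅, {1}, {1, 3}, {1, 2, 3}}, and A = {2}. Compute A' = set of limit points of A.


A' = ∅

For each x ∈ X, list the open sets U ∈ τ with x ∈ U, then check whether U ∩ (A ∖ {x}) ≠ ∅ for every such U.
  x = 1: open {1} ∋ x has {1} ∩ (A ∖ {1}) = ∅, so x is NOT a limit point.
  x = 2: open {1, 2, 3} ∋ x has {1, 2, 3} ∩ (A ∖ {2}) = ∅, so x is NOT a limit point.
  x = 3: open {1, 3} ∋ x has {1, 3} ∩ (A ∖ {3}) = ∅, so x is NOT a limit point.
Collecting: A' = ∅.


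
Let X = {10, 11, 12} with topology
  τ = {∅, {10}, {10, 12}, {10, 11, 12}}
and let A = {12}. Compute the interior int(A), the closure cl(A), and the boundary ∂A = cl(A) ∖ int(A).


int(A) = ∅, cl(A) = {11, 12}, ∂A = {11, 12}.

Closed sets in (X, τ) are complements of opens:
  closed(X, τ) = {∅, {11}, {11, 12}, {10, 11, 12}}.
int(A) = ⋃ {U ∈ τ : U ⊆ A}. Opens contained in A: ∅.
Taking the union of these: int(A) = ∅.
cl(A) = ⋂ {C closed : A ⊆ C}. Closed sets containing A: {11, 12}, {10, 11, 12}.
Intersecting these: cl(A) = {11, 12}.
∂A = cl(A) ∖ int(A) = {11, 12} ∖ ∅ = {11, 12}.


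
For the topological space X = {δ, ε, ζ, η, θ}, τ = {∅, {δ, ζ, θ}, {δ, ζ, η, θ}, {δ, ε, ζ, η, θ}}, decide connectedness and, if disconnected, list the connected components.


(X, τ) is connected.

Find clopen sets (U ∈ τ with X ∖ U ∈ τ):
  U = ∅, X ∖ U = {δ, ε, ζ, η, θ} — both open, so U is clopen.
  U = {δ, ε, ζ, η, θ}, X ∖ U = ∅ — both open, so U is clopen.
Only trivial clopens (∅ and X) exist, so (X, τ) is connected.
Compute connected components by grouping points that agree on all clopens:
  component: {δ, ε, ζ, η, θ}


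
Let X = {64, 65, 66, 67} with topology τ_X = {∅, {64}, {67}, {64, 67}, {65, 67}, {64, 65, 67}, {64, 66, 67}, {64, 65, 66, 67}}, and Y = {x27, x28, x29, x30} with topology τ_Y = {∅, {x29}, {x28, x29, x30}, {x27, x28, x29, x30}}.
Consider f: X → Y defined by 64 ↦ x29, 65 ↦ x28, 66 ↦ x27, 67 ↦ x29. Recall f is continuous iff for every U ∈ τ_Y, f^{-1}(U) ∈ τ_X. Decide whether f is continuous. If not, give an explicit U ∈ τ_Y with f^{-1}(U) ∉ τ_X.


f IS continuous.

Compute f^{-1}(U) for each U ∈ τ_Y:
  U = ∅: f^{-1}(U) = ∅ ∈ τ_X ✓.
  U = {x29}: f^{-1}(U) = {64, 67} ∈ τ_X ✓.
  U = {x28, x29, x30}: f^{-1}(U) = {64, 65, 67} ∈ τ_X ✓.
  U = {x27, x28, x29, x30}: f^{-1}(U) = {64, 65, 66, 67} ∈ τ_X ✓.
Every preimage lies in τ_X, so f IS continuous.


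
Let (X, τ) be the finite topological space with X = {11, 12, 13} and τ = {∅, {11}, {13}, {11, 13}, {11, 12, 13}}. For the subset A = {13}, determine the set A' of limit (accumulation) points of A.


A' = {12}

For each x ∈ X, list the open sets U ∈ τ with x ∈ U, then check whether U ∩ (A ∖ {x}) ≠ ∅ for every such U.
  x = 11: open {11} ∋ x has {11} ∩ (A ∖ {11}) = ∅, so x is NOT a limit point.
  x = 12: opens ∋ x are {11, 12, 13}; each meets A ∖ {12}, so x IS a limit point.
  x = 13: open {13} ∋ x has {13} ∩ (A ∖ {13}) = ∅, so x is NOT a limit point.
Collecting: A' = {12}.


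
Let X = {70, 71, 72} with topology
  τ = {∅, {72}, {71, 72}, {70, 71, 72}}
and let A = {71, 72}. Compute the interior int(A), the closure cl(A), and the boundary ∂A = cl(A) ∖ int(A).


int(A) = {71, 72}, cl(A) = {70, 71, 72}, ∂A = {70}.

Closed sets in (X, τ) are complements of opens:
  closed(X, τ) = {∅, {70}, {70, 71}, {70, 71, 72}}.
int(A) = ⋃ {U ∈ τ : U ⊆ A}. Opens contained in A: ∅, {72}, {71, 72}.
Taking the union of these: int(A) = {71, 72}.
cl(A) = ⋂ {C closed : A ⊆ C}. Closed sets containing A: {70, 71, 72}.
Intersecting these: cl(A) = {70, 71, 72}.
∂A = cl(A) ∖ int(A) = {70, 71, 72} ∖ {71, 72} = {70}.


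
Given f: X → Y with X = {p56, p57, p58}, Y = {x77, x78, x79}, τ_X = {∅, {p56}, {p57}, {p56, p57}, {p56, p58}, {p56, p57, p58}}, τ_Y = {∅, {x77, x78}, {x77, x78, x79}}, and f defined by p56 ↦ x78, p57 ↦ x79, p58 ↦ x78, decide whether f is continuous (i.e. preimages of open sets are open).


f IS continuous.

Compute f^{-1}(U) for each U ∈ τ_Y:
  U = ∅: f^{-1}(U) = ∅ ∈ τ_X ✓.
  U = {x77, x78}: f^{-1}(U) = {p56, p58} ∈ τ_X ✓.
  U = {x77, x78, x79}: f^{-1}(U) = {p56, p57, p58} ∈ τ_X ✓.
Every preimage lies in τ_X, so f IS continuous.


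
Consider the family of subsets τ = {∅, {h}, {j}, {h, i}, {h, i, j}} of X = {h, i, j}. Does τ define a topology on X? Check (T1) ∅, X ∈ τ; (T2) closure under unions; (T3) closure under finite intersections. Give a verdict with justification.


τ is NOT a topology on X.

Axiom (T1): ∅ ∈ τ? Yes; X ∈ τ? Yes.
Axiom (T2/T3): check pairwise unions and intersections of members of τ.
Counterexample for (T2): {h} ∪ {j} = {h, j} ∉ τ. Therefore τ is NOT a topology.


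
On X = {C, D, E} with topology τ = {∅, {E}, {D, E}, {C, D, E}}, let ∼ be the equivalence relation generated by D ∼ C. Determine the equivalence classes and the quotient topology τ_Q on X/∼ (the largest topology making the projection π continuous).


X/∼ = {[C=D], [E]}; |τ_Q| = 3.

Equivalence classes: [C=D], [E].
Quotient map π: X → X/∼ sends C ↦ [C=D], D ↦ [C=D], E ↦ [E].
For each subset V ⊆ X/∼, compute π^{-1}(V) ⊆ X and check whether π^{-1}(V) ∈ τ. V is open in τ_Q iff π^{-1}(V) ∈ τ.
  V = {}: π^{-1}(V) = ∅ ∈ τ ✓.
  V = {[C=D]}: π^{-1}(V) = {C, D} ∉ τ ✗.
  V = {[E]}: π^{-1}(V) = {E} ∈ τ ✓.
  V = {[C=D], [E]}: π^{-1}(V) = {C, D, E} ∈ τ ✓.
Open sets in the quotient: τ_Q = {{}, {[E]}, {[C=D], [E]}} (3 elements).


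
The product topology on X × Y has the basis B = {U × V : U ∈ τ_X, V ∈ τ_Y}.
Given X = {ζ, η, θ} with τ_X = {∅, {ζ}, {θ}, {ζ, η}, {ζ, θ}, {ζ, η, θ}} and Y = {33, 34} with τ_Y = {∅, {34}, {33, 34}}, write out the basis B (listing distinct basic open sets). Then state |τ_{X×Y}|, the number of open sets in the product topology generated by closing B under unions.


Basis B = {∅ × ∅, {ζ} × {34}, {θ} × {34}, {ζ} × {33, 34}, {ζ, η} × {34}, {ζ, θ} × {34}, {θ} × {33, 34}, {ζ, η, θ} × {34}, {ζ, η} × {33, 34}, {ζ, θ} × {33, 34}, {ζ, η, θ} × {33, 34}}; |τ_{X×Y}| = 18.

Enumerate products U × V with U ∈ τ_X, V ∈ τ_Y (deduplicated):
  ∅ × ∅ = {} (∅)
  {ζ} × {34} = {(ζ,34)}
  {θ} × {34} = {(θ,34)}
  {ζ} × {33, 34} = {(ζ,33), (ζ,34)}
  {ζ, η} × {34} = {(ζ,34), (η,34)}
  {ζ, θ} × {34} = {(ζ,34), (θ,34)}
  {θ} × {33, 34} = {(θ,33), (θ,34)}
  {ζ, η, θ} × {34} = {(ζ,34), (η,34), (θ,34)}
  {ζ, η} × {33, 34} = {(ζ,33), (ζ,34), (η,33), (η,34)}
  {ζ, θ} × {33, 34} = {(ζ,33), (ζ,34), (θ,33), (θ,34)}
  {ζ, η, θ} × {33, 34} = {(ζ,33), (ζ,34), (η,33), (η,34), (θ,33), (θ,34)}
These 11 distinct sets form the basis B.
Close under arbitrary unions to get τ_{X×Y}; counting gives |τ_{X×Y}| = 18.


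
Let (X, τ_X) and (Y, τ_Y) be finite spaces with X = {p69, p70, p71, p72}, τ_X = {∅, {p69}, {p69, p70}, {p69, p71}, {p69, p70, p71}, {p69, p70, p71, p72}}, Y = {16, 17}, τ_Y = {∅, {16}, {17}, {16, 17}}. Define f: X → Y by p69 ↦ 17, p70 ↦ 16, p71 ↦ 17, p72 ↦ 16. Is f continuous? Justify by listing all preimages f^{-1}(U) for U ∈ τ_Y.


f is NOT continuous.

Compute f^{-1}(U) for each U ∈ τ_Y:
  U = ∅: f^{-1}(U) = ∅ ∈ τ_X ✓.
  U = {16}: f^{-1}(U) = {p70, p72} ∉ τ_X ✗.
  U = {17}: f^{-1}(U) = {p69, p71} ∈ τ_X ✓.
  U = {16, 17}: f^{-1}(U) = {p69, p70, p71, p72} ∈ τ_X ✓.
Found U = {16} with f^{-1}(U) = {p70, p72} not in τ_X. Therefore f is NOT continuous.


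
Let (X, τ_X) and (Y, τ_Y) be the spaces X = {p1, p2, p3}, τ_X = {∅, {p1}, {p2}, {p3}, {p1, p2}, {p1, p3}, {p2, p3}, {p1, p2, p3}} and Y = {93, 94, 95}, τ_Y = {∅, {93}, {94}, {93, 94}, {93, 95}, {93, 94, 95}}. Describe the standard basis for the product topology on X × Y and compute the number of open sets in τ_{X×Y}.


Basis B = {∅ × ∅, {p1} × {93}, {p1} × {94}, {p2} × {93}, {p2} × {94}, {p3} × {93}, {p3} × {94}, {p1} × {93, 94}, {p1} × {93, 95}, {p1, p2} × {93}, {p1, p3} × {93}, {p1, p2} × {94}, {p1, p3} × {94}, {p2} × {93, 94}, {p2} × {93, 95}, {p2, p3} × {93}, {p2, p3} × {94}, {p3} × {93, 94}, {p3} × {93, 95}, {p1} × {93, 94, 95}, {p1, p2, p3} × {93}, {p1, p2, p3} × {94}, {p2} × {93, 94, 95}, {p3} × {93, 94, 95}, {p1, p2} × {93, 94}, {p1, p3} × {93, 94}, {p1, p2} × {93, 95}, {p1, p3} × {93, 95}, {p2, p3} × {93, 94}, {p2, p3} × {93, 95}, {p1, p2} × {93, 94, 95}, {p1, p3} × {93, 94, 95}, {p1, p2, p3} × {93, 94}, {p1, p2, p3} × {93, 95}, {p2, p3} × {93, 94, 95}, {p1, p2, p3} × {93, 94, 95}}; |τ_{X×Y}| = 216.

Enumerate products U × V with U ∈ τ_X, V ∈ τ_Y (deduplicated):
  ∅ × ∅ = {} (∅)
  {p1} × {93} = {(p1,93)}
  {p1} × {94} = {(p1,94)}
  {p2} × {93} = {(p2,93)}
  {p2} × {94} = {(p2,94)}
  {p3} × {93} = {(p3,93)}
  {p3} × {94} = {(p3,94)}
  {p1} × {93, 94} = {(p1,93), (p1,94)}
  {p1} × {93, 95} = {(p1,93), (p1,95)}
  {p1, p2} × {93} = {(p1,93), (p2,93)}
  {p1, p3} × {93} = {(p1,93), (p3,93)}
  {p1, p2} × {94} = {(p1,94), (p2,94)}
  {p1, p3} × {94} = {(p1,94), (p3,94)}
  {p2} × {93, 94} = {(p2,93), (p2,94)}
  {p2} × {93, 95} = {(p2,93), (p2,95)}
  {p2, p3} × {93} = {(p2,93), (p3,93)}
  {p2, p3} × {94} = {(p2,94), (p3,94)}
  {p3} × {93, 94} = {(p3,93), (p3,94)}
  {p3} × {93, 95} = {(p3,93), (p3,95)}
  {p1} × {93, 94, 95} = {(p1,93), (p1,94), (p1,95)}
  {p1, p2, p3} × {93} = {(p1,93), (p2,93), (p3,93)}
  {p1, p2, p3} × {94} = {(p1,94), (p2,94), (p3,94)}
  {p2} × {93, 94, 95} = {(p2,93), (p2,94), (p2,95)}
  {p3} × {93, 94, 95} = {(p3,93), (p3,94), (p3,95)}
  {p1, p2} × {93, 94} = {(p1,93), (p1,94), (p2,93), (p2,94)}
  {p1, p3} × {93, 94} = {(p1,93), (p1,94), (p3,93), (p3,94)}
  {p1, p2} × {93, 95} = {(p1,93), (p1,95), (p2,93), (p2,95)}
  {p1, p3} × {93, 95} = {(p1,93), (p1,95), (p3,93), (p3,95)}
  {p2, p3} × {93, 94} = {(p2,93), (p2,94), (p3,93), (p3,94)}
  {p2, p3} × {93, 95} = {(p2,93), (p2,95), (p3,93), (p3,95)}
  {p1, p2} × {93, 94, 95} = {(p1,93), (p1,94), (p1,95), (p2,93), (p2,94), (p2,95)}
  {p1, p3} × {93, 94, 95} = {(p1,93), (p1,94), (p1,95), (p3,93), (p3,94), (p3,95)}
  {p1, p2, p3} × {93, 94} = {(p1,93), (p1,94), (p2,93), (p2,94), (p3,93), (p3,94)}
  {p1, p2, p3} × {93, 95} = {(p1,93), (p1,95), (p2,93), (p2,95), (p3,93), (p3,95)}
  {p2, p3} × {93, 94, 95} = {(p2,93), (p2,94), (p2,95), (p3,93), (p3,94), (p3,95)}
  {p1, p2, p3} × {93, 94, 95} = {(p1,93), (p1,94), (p1,95), (p2,93), (p2,94), (p2,95), (p3,93), (p3,94), (p3,95)}
These 36 distinct sets form the basis B.
Close under arbitrary unions to get τ_{X×Y}; counting gives |τ_{X×Y}| = 216.


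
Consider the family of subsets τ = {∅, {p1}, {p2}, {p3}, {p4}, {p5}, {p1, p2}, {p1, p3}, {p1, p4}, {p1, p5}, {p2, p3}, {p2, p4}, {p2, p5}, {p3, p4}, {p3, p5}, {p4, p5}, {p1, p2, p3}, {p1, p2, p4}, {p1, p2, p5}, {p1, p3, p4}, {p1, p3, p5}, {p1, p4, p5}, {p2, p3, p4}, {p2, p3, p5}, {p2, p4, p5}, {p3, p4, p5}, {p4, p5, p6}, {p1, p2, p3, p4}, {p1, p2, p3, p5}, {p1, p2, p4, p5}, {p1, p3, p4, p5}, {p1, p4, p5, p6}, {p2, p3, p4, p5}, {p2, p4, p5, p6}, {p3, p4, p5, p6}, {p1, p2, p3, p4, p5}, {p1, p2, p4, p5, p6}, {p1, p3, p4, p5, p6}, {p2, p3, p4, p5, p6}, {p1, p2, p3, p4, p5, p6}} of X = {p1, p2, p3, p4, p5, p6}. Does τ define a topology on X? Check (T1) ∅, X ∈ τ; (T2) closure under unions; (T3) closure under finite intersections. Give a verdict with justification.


τ IS a topology on X.

Axiom (T1): ∅ ∈ τ? Yes; X ∈ τ? Yes.
Axiom (T2/T3): check pairwise unions and intersections of members of τ.
All pairwise intersections and unions checked — each lies in τ. Therefore τ satisfies (T1), (T2), (T3): it IS a topology on X.


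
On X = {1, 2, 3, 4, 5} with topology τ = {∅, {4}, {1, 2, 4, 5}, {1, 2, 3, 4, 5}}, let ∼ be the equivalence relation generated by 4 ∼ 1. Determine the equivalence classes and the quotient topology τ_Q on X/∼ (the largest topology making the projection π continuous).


X/∼ = {[1=4], [2], [3], [5]}; |τ_Q| = 3.

Equivalence classes: [1=4], [2], [3], [5].
Quotient map π: X → X/∼ sends 1 ↦ [1=4], 2 ↦ [2], 3 ↦ [3], 4 ↦ [1=4], 5 ↦ [5].
For each subset V ⊆ X/∼, compute π^{-1}(V) ⊆ X and check whether π^{-1}(V) ∈ τ. V is open in τ_Q iff π^{-1}(V) ∈ τ.
  V = {}: π^{-1}(V) = ∅ ∈ τ ✓.
  V = {[1=4]}: π^{-1}(V) = {1, 4} ∉ τ ✗.
  V = {[2]}: π^{-1}(V) = {2} ∉ τ ✗.
  V = {[1=4], [2]}: π^{-1}(V) = {1, 2, 4} ∉ τ ✗.
  V = {[3]}: π^{-1}(V) = {3} ∉ τ ✗.
  V = {[1=4], [3]}: π^{-1}(V) = {1, 3, 4} ∉ τ ✗.
  V = {[2], [3]}: π^{-1}(V) = {2, 3} ∉ τ ✗.
  V = {[1=4], [2], [3]}: π^{-1}(V) = {1, 2, 3, 4} ∉ τ ✗.
  V = {[5]}: π^{-1}(V) = {5} ∉ τ ✗.
  V = {[1=4], [5]}: π^{-1}(V) = {1, 4, 5} ∉ τ ✗.
  V = {[2], [5]}: π^{-1}(V) = {2, 5} ∉ τ ✗.
  V = {[1=4], [2], [5]}: π^{-1}(V) = {1, 2, 4, 5} ∈ τ ✓.
  V = {[3], [5]}: π^{-1}(V) = {3, 5} ∉ τ ✗.
  V = {[1=4], [3], [5]}: π^{-1}(V) = {1, 3, 4, 5} ∉ τ ✗.
  V = {[2], [3], [5]}: π^{-1}(V) = {2, 3, 5} ∉ τ ✗.
  V = {[1=4], [2], [3], [5]}: π^{-1}(V) = {1, 2, 3, 4, 5} ∈ τ ✓.
Open sets in the quotient: τ_Q = {{}, {[1=4], [2], [5]}, {[1=4], [2], [3], [5]}} (3 elements).


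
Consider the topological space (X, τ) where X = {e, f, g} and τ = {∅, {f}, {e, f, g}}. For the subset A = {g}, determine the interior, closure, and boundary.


int(A) = ∅, cl(A) = {e, g}, ∂A = {e, g}.

Closed sets in (X, τ) are complements of opens:
  closed(X, τ) = {∅, {e, g}, {e, f, g}}.
int(A) = ⋃ {U ∈ τ : U ⊆ A}. Opens contained in A: ∅.
Taking the union of these: int(A) = ∅.
cl(A) = ⋂ {C closed : A ⊆ C}. Closed sets containing A: {e, g}, {e, f, g}.
Intersecting these: cl(A) = {e, g}.
∂A = cl(A) ∖ int(A) = {e, g} ∖ ∅ = {e, g}.


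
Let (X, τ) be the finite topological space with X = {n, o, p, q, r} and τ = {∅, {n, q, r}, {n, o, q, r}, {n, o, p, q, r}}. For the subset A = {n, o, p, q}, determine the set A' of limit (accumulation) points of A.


A' = {n, o, p, q, r}

For each x ∈ X, list the open sets U ∈ τ with x ∈ U, then check whether U ∩ (A ∖ {x}) ≠ ∅ for every such U.
  x = n: opens ∋ x are {n, q, r}, {n, o, q, r}, {n, o, p, q, r}; each meets A ∖ {n}, so x IS a limit point.
  x = o: opens ∋ x are {n, o, q, r}, {n, o, p, q, r}; each meets A ∖ {o}, so x IS a limit point.
  x = p: opens ∋ x are {n, o, p, q, r}; each meets A ∖ {p}, so x IS a limit point.
  x = q: opens ∋ x are {n, q, r}, {n, o, q, r}, {n, o, p, q, r}; each meets A ∖ {q}, so x IS a limit point.
  x = r: opens ∋ x are {n, q, r}, {n, o, q, r}, {n, o, p, q, r}; each meets A ∖ {r}, so x IS a limit point.
Collecting: A' = {n, o, p, q, r}.


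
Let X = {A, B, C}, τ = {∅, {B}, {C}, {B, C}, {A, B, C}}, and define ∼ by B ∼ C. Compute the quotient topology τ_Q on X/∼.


X/∼ = {[A], [B=C]}; |τ_Q| = 3.

Equivalence classes: [A], [B=C].
Quotient map π: X → X/∼ sends A ↦ [A], B ↦ [B=C], C ↦ [B=C].
For each subset V ⊆ X/∼, compute π^{-1}(V) ⊆ X and check whether π^{-1}(V) ∈ τ. V is open in τ_Q iff π^{-1}(V) ∈ τ.
  V = {}: π^{-1}(V) = ∅ ∈ τ ✓.
  V = {[A]}: π^{-1}(V) = {A} ∉ τ ✗.
  V = {[B=C]}: π^{-1}(V) = {B, C} ∈ τ ✓.
  V = {[A], [B=C]}: π^{-1}(V) = {A, B, C} ∈ τ ✓.
Open sets in the quotient: τ_Q = {{}, {[B=C]}, {[A], [B=C]}} (3 elements).


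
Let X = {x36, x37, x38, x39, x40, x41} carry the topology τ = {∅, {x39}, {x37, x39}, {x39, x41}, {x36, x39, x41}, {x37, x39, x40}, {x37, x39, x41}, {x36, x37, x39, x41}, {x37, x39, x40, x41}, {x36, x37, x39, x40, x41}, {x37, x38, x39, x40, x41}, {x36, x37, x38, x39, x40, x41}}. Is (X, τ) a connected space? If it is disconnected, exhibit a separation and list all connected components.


(X, τ) is connected.

Find clopen sets (U ∈ τ with X ∖ U ∈ τ):
  U = ∅, X ∖ U = {x36, x37, x38, x39, x40, x41} — both open, so U is clopen.
  U = {x36, x37, x38, x39, x40, x41}, X ∖ U = ∅ — both open, so U is clopen.
Only trivial clopens (∅ and X) exist, so (X, τ) is connected.
Compute connected components by grouping points that agree on all clopens:
  component: {x36, x37, x38, x39, x40, x41}


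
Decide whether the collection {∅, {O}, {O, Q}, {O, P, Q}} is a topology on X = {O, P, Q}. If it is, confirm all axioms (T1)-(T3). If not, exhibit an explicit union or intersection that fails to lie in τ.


τ IS a topology on X.

Axiom (T1): ∅ ∈ τ? Yes; X ∈ τ? Yes.
Axiom (T2/T3): check pairwise unions and intersections of members of τ.
All pairwise intersections and unions checked — each lies in τ. Therefore τ satisfies (T1), (T2), (T3): it IS a topology on X.


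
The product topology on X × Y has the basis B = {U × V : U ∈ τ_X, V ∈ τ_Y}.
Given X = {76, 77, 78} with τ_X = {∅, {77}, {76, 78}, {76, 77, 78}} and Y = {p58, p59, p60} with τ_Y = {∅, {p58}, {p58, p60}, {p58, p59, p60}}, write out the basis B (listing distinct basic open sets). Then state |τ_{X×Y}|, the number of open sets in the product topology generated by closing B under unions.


Basis B = {∅ × ∅, {77} × {p58}, {76, 78} × {p58}, {77} × {p58, p60}, {76, 77, 78} × {p58}, {77} × {p58, p59, p60}, {76, 78} × {p58, p60}, {76, 78} × {p58, p59, p60}, {76, 77, 78} × {p58, p60}, {76, 77, 78} × {p58, p59, p60}}; |τ_{X×Y}| = 16.

Enumerate products U × V with U ∈ τ_X, V ∈ τ_Y (deduplicated):
  ∅ × ∅ = {} (∅)
  {77} × {p58} = {(77,p58)}
  {76, 78} × {p58} = {(76,p58), (78,p58)}
  {77} × {p58, p60} = {(77,p58), (77,p60)}
  {76, 77, 78} × {p58} = {(76,p58), (77,p58), (78,p58)}
  {77} × {p58, p59, p60} = {(77,p58), (77,p59), (77,p60)}
  {76, 78} × {p58, p60} = {(76,p58), (76,p60), (78,p58), (78,p60)}
  {76, 78} × {p58, p59, p60} = {(76,p58), (76,p59), (76,p60), (78,p58), (78,p59), (78,p60)}
  {76, 77, 78} × {p58, p60} = {(76,p58), (76,p60), (77,p58), (77,p60), (78,p58), (78,p60)}
  {76, 77, 78} × {p58, p59, p60} = {(76,p58), (76,p59), (76,p60), (77,p58), (77,p59), (77,p60), (78,p58), (78,p59), (78,p60)}
These 10 distinct sets form the basis B.
Close under arbitrary unions to get τ_{X×Y}; counting gives |τ_{X×Y}| = 16.


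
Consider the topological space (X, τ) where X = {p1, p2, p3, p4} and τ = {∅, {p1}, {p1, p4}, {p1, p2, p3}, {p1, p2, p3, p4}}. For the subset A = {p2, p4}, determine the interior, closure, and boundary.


int(A) = ∅, cl(A) = {p2, p3, p4}, ∂A = {p2, p3, p4}.

Closed sets in (X, τ) are complements of opens:
  closed(X, τ) = {∅, {p4}, {p2, p3}, {p2, p3, p4}, {p1, p2, p3, p4}}.
int(A) = ⋃ {U ∈ τ : U ⊆ A}. Opens contained in A: ∅.
Taking the union of these: int(A) = ∅.
cl(A) = ⋂ {C closed : A ⊆ C}. Closed sets containing A: {p2, p3, p4}, {p1, p2, p3, p4}.
Intersecting these: cl(A) = {p2, p3, p4}.
∂A = cl(A) ∖ int(A) = {p2, p3, p4} ∖ ∅ = {p2, p3, p4}.


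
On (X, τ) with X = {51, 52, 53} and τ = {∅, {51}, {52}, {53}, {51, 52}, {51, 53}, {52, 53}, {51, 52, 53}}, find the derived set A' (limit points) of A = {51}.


A' = ∅

For each x ∈ X, list the open sets U ∈ τ with x ∈ U, then check whether U ∩ (A ∖ {x}) ≠ ∅ for every such U.
  x = 51: open {51} ∋ x has {51} ∩ (A ∖ {51}) = ∅, so x is NOT a limit point.
  x = 52: open {52} ∋ x has {52} ∩ (A ∖ {52}) = ∅, so x is NOT a limit point.
  x = 53: open {53} ∋ x has {53} ∩ (A ∖ {53}) = ∅, so x is NOT a limit point.
Collecting: A' = ∅.


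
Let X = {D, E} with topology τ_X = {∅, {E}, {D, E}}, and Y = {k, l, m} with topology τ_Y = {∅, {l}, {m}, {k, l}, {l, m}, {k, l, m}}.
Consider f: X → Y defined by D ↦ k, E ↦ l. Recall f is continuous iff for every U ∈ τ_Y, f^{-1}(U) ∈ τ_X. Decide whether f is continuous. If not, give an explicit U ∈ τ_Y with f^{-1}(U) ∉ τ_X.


f IS continuous.

Compute f^{-1}(U) for each U ∈ τ_Y:
  U = ∅: f^{-1}(U) = ∅ ∈ τ_X ✓.
  U = {l}: f^{-1}(U) = {E} ∈ τ_X ✓.
  U = {m}: f^{-1}(U) = ∅ ∈ τ_X ✓.
  U = {k, l}: f^{-1}(U) = {D, E} ∈ τ_X ✓.
  U = {l, m}: f^{-1}(U) = {E} ∈ τ_X ✓.
  U = {k, l, m}: f^{-1}(U) = {D, E} ∈ τ_X ✓.
Every preimage lies in τ_X, so f IS continuous.


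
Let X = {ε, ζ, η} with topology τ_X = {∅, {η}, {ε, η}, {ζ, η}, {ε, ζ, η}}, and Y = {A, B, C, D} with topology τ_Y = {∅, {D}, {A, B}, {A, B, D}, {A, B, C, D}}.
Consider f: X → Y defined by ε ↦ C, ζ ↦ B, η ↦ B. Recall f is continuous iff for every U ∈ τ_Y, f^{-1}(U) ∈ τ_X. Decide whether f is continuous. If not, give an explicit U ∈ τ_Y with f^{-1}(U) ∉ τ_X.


f IS continuous.

Compute f^{-1}(U) for each U ∈ τ_Y:
  U = ∅: f^{-1}(U) = ∅ ∈ τ_X ✓.
  U = {D}: f^{-1}(U) = ∅ ∈ τ_X ✓.
  U = {A, B}: f^{-1}(U) = {ζ, η} ∈ τ_X ✓.
  U = {A, B, D}: f^{-1}(U) = {ζ, η} ∈ τ_X ✓.
  U = {A, B, C, D}: f^{-1}(U) = {ε, ζ, η} ∈ τ_X ✓.
Every preimage lies in τ_X, so f IS continuous.


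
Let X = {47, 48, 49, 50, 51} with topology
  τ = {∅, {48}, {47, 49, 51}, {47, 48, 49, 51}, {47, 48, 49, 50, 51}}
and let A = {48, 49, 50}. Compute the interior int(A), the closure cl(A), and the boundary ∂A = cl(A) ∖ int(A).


int(A) = {48}, cl(A) = {47, 48, 49, 50, 51}, ∂A = {47, 49, 50, 51}.

Closed sets in (X, τ) are complements of opens:
  closed(X, τ) = {∅, {50}, {48, 50}, {47, 49, 50, 51}, {47, 48, 49, 50, 51}}.
int(A) = ⋃ {U ∈ τ : U ⊆ A}. Opens contained in A: ∅, {48}.
Taking the union of these: int(A) = {48}.
cl(A) = ⋂ {C closed : A ⊆ C}. Closed sets containing A: {47, 48, 49, 50, 51}.
Intersecting these: cl(A) = {47, 48, 49, 50, 51}.
∂A = cl(A) ∖ int(A) = {47, 48, 49, 50, 51} ∖ {48} = {47, 49, 50, 51}.


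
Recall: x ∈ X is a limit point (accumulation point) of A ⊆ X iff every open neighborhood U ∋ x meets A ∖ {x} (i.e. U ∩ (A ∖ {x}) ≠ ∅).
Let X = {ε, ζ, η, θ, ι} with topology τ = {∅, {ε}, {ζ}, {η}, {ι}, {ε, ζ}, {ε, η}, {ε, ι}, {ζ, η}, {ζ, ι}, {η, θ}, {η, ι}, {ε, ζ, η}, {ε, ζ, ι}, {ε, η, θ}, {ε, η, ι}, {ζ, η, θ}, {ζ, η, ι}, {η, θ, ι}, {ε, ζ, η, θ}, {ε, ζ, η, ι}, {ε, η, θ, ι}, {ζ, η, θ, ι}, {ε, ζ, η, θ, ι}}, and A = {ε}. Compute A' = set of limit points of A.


A' = ∅

For each x ∈ X, list the open sets U ∈ τ with x ∈ U, then check whether U ∩ (A ∖ {x}) ≠ ∅ for every such U.
  x = ε: open {ε} ∋ x has {ε} ∩ (A ∖ {ε}) = ∅, so x is NOT a limit point.
  x = ζ: open {ζ} ∋ x has {ζ} ∩ (A ∖ {ζ}) = ∅, so x is NOT a limit point.
  x = η: open {η} ∋ x has {η} ∩ (A ∖ {η}) = ∅, so x is NOT a limit point.
  x = θ: open {η, θ} ∋ x has {η, θ} ∩ (A ∖ {θ}) = ∅, so x is NOT a limit point.
  x = ι: open {ι} ∋ x has {ι} ∩ (A ∖ {ι}) = ∅, so x is NOT a limit point.
Collecting: A' = ∅.


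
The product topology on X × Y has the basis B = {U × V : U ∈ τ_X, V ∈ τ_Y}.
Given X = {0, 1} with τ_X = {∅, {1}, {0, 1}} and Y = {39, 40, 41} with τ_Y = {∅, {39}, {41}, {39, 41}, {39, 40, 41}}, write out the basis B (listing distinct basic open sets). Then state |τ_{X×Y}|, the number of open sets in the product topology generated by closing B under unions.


Basis B = {∅ × ∅, {1} × {39}, {1} × {41}, {0, 1} × {39}, {0, 1} × {41}, {1} × {39, 41}, {1} × {39, 40, 41}, {0, 1} × {39, 41}, {0, 1} × {39, 40, 41}}; |τ_{X×Y}| = 14.

Enumerate products U × V with U ∈ τ_X, V ∈ τ_Y (deduplicated):
  ∅ × ∅ = {} (∅)
  {1} × {39} = {(1,39)}
  {1} × {41} = {(1,41)}
  {0, 1} × {39} = {(0,39), (1,39)}
  {0, 1} × {41} = {(0,41), (1,41)}
  {1} × {39, 41} = {(1,39), (1,41)}
  {1} × {39, 40, 41} = {(1,39), (1,40), (1,41)}
  {0, 1} × {39, 41} = {(0,39), (0,41), (1,39), (1,41)}
  {0, 1} × {39, 40, 41} = {(0,39), (0,40), (0,41), (1,39), (1,40), (1,41)}
These 9 distinct sets form the basis B.
Close under arbitrary unions to get τ_{X×Y}; counting gives |τ_{X×Y}| = 14.
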